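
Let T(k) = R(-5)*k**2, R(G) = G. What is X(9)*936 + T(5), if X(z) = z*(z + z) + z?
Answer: 159931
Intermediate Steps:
X(z) = z + 2*z**2 (X(z) = z*(2*z) + z = 2*z**2 + z = z + 2*z**2)
T(k) = -5*k**2
X(9)*936 + T(5) = (9*(1 + 2*9))*936 - 5*5**2 = (9*(1 + 18))*936 - 5*25 = (9*19)*936 - 125 = 171*936 - 125 = 160056 - 125 = 159931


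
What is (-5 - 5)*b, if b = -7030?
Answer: 70300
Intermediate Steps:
(-5 - 5)*b = (-5 - 5)*(-7030) = -10*(-7030) = 70300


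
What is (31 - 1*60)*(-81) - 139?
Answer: 2210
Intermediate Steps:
(31 - 1*60)*(-81) - 139 = (31 - 60)*(-81) - 139 = -29*(-81) - 139 = 2349 - 139 = 2210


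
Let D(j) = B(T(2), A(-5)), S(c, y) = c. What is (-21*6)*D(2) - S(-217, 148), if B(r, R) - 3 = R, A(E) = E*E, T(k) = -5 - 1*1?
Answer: -3311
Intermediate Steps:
T(k) = -6 (T(k) = -5 - 1 = -6)
A(E) = E²
B(r, R) = 3 + R
D(j) = 28 (D(j) = 3 + (-5)² = 3 + 25 = 28)
(-21*6)*D(2) - S(-217, 148) = -21*6*28 - 1*(-217) = -126*28 + 217 = -3528 + 217 = -3311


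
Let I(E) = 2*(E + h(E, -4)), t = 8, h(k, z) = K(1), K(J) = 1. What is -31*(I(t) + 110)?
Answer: -3968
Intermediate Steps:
h(k, z) = 1
I(E) = 2 + 2*E (I(E) = 2*(E + 1) = 2*(1 + E) = 2 + 2*E)
-31*(I(t) + 110) = -31*((2 + 2*8) + 110) = -31*((2 + 16) + 110) = -31*(18 + 110) = -31*128 = -3968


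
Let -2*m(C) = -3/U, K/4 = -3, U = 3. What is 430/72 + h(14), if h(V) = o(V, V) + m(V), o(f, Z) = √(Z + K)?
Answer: 233/36 + √2 ≈ 7.8864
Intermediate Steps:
K = -12 (K = 4*(-3) = -12)
o(f, Z) = √(-12 + Z) (o(f, Z) = √(Z - 12) = √(-12 + Z))
m(C) = ½ (m(C) = -(-3)/(2*3) = -½*(-1) = ½)
h(V) = ½ + √(-12 + V) (h(V) = √(-12 + V) + ½ = ½ + √(-12 + V))
430/72 + h(14) = 430/72 + (½ + √(-12 + 14)) = 430*(1/72) + (½ + √2) = 215/36 + (½ + √2) = 233/36 + √2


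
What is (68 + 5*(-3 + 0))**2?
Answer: 2809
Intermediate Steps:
(68 + 5*(-3 + 0))**2 = (68 + 5*(-3))**2 = (68 - 15)**2 = 53**2 = 2809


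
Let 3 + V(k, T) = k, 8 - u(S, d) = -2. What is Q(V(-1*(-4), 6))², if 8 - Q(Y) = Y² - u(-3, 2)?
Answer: 289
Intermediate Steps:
u(S, d) = 10 (u(S, d) = 8 - 1*(-2) = 8 + 2 = 10)
V(k, T) = -3 + k
Q(Y) = 18 - Y² (Q(Y) = 8 - (Y² - 1*10) = 8 - (Y² - 10) = 8 - (-10 + Y²) = 8 + (10 - Y²) = 18 - Y²)
Q(V(-1*(-4), 6))² = (18 - (-3 - 1*(-4))²)² = (18 - (-3 + 4)²)² = (18 - 1*1²)² = (18 - 1*1)² = (18 - 1)² = 17² = 289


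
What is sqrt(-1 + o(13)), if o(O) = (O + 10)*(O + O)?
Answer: sqrt(597) ≈ 24.434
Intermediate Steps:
o(O) = 2*O*(10 + O) (o(O) = (10 + O)*(2*O) = 2*O*(10 + O))
sqrt(-1 + o(13)) = sqrt(-1 + 2*13*(10 + 13)) = sqrt(-1 + 2*13*23) = sqrt(-1 + 598) = sqrt(597)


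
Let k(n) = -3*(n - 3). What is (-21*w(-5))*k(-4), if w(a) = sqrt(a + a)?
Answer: -441*I*sqrt(10) ≈ -1394.6*I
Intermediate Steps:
w(a) = sqrt(2)*sqrt(a) (w(a) = sqrt(2*a) = sqrt(2)*sqrt(a))
k(n) = 9 - 3*n (k(n) = -3*(-3 + n) = 9 - 3*n)
(-21*w(-5))*k(-4) = (-21*sqrt(2)*sqrt(-5))*(9 - 3*(-4)) = (-21*sqrt(2)*I*sqrt(5))*(9 + 12) = -21*I*sqrt(10)*21 = -441*I*sqrt(10)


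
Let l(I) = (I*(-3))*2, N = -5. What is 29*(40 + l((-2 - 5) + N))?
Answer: 3248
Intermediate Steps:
l(I) = -6*I (l(I) = -3*I*2 = -6*I)
29*(40 + l((-2 - 5) + N)) = 29*(40 - 6*((-2 - 5) - 5)) = 29*(40 - 6*(-7 - 5)) = 29*(40 - 6*(-12)) = 29*(40 + 72) = 29*112 = 3248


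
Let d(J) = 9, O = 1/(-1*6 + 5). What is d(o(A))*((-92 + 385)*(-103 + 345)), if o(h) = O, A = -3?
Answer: 638154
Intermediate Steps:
O = -1 (O = 1/(-6 + 5) = 1/(-1) = -1)
o(h) = -1
d(o(A))*((-92 + 385)*(-103 + 345)) = 9*((-92 + 385)*(-103 + 345)) = 9*(293*242) = 9*70906 = 638154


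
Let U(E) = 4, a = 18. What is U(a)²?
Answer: 16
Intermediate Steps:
U(a)² = 4² = 16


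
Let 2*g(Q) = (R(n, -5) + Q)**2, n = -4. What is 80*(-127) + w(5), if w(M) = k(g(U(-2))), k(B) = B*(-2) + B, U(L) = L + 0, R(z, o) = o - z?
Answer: -20329/2 ≈ -10165.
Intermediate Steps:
U(L) = L
g(Q) = (-1 + Q)**2/2 (g(Q) = ((-5 - 1*(-4)) + Q)**2/2 = ((-5 + 4) + Q)**2/2 = (-1 + Q)**2/2)
k(B) = -B (k(B) = -2*B + B = -B)
w(M) = -9/2 (w(M) = -(-1 - 2)**2/2 = -(-3)**2/2 = -9/2)
80*(-127) + w(5) = 80*(-127) - 9/2 = -10160 - 9/2 = -20329/2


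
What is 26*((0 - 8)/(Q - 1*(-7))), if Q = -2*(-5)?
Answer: -208/17 ≈ -12.235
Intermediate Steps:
Q = 10
26*((0 - 8)/(Q - 1*(-7))) = 26*((0 - 8)/(10 - 1*(-7))) = 26*(-8/(10 + 7)) = 26*(-8/17) = -208/17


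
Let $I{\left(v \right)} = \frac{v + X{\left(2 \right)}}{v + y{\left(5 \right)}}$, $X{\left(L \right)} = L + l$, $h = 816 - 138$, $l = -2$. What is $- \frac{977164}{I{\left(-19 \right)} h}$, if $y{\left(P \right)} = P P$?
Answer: $\frac{977164}{2147} \approx 455.13$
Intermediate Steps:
$h = 678$
$X{\left(L \right)} = -2 + L$ ($X{\left(L \right)} = L - 2 = -2 + L$)
$y{\left(P \right)} = P^{2}$
$I{\left(v \right)} = \frac{v}{25 + v}$ ($I{\left(v \right)} = \frac{v + \left(-2 + 2\right)}{v + 5^{2}} = \frac{v + 0}{v + 25} = \frac{v}{25 + v}$)
$- \frac{977164}{I{\left(-19 \right)} h} = - \frac{977164}{- \frac{19}{25 - 19} \cdot 678} = - \frac{977164}{- \frac{19}{6} \cdot 678} = - \frac{977164}{\left(-19\right) \frac{1}{6} \cdot 678} = - \frac{977164}{\left(- \frac{19}{6}\right) 678} = - \frac{977164}{-2147} = \left(-977164\right) \left(- \frac{1}{2147}\right) = \frac{977164}{2147}$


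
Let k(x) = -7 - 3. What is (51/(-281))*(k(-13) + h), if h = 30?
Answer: -1020/281 ≈ -3.6299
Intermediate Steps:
k(x) = -10
(51/(-281))*(k(-13) + h) = (51/(-281))*(-10 + 30) = (51*(-1/281))*20 = -51/281*20 = -1020/281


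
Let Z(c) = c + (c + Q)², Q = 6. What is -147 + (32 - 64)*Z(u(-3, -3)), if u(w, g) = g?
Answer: -339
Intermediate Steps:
Z(c) = c + (6 + c)² (Z(c) = c + (c + 6)² = c + (6 + c)²)
-147 + (32 - 64)*Z(u(-3, -3)) = -147 + (32 - 64)*(-3 + (6 - 3)²) = -147 - 32*(-3 + 3²) = -147 - 32*(-3 + 9) = -147 - 32*6 = -147 - 192 = -339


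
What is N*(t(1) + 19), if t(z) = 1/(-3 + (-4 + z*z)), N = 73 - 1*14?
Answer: 6667/6 ≈ 1111.2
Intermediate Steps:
N = 59 (N = 73 - 14 = 59)
t(z) = 1/(-7 + z²) (t(z) = 1/(-3 + (-4 + z²)) = 1/(-7 + z²))
N*(t(1) + 19) = 59*(1/(-7 + 1²) + 19) = 59*(1/(-7 + 1) + 19) = 59*(1/(-6) + 19) = 59*(-⅙ + 19) = 59*(113/6) = 6667/6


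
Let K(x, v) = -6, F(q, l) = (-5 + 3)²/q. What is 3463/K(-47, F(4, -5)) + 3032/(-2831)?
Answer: -9821945/16986 ≈ -578.24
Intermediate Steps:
F(q, l) = 4/q (F(q, l) = (-2)²/q = 4/q)
3463/K(-47, F(4, -5)) + 3032/(-2831) = 3463/(-6) + 3032/(-2831) = 3463*(-⅙) + 3032*(-1/2831) = -3463/6 - 3032/2831 = -9821945/16986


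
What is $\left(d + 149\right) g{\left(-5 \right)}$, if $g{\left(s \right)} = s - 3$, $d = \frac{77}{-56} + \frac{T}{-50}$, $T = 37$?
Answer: $- \frac{29377}{25} \approx -1175.1$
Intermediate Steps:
$d = - \frac{423}{200}$ ($d = \frac{77}{-56} + \frac{37}{-50} = 77 \left(- \frac{1}{56}\right) + 37 \left(- \frac{1}{50}\right) = - \frac{11}{8} - \frac{37}{50} = - \frac{423}{200} \approx -2.115$)
$g{\left(s \right)} = -3 + s$
$\left(d + 149\right) g{\left(-5 \right)} = \left(- \frac{423}{200} + 149\right) \left(-3 - 5\right) = \frac{29377}{200} \left(-8\right) = - \frac{29377}{25}$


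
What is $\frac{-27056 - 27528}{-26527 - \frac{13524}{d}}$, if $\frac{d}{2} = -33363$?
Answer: $\frac{607028664}{295004513} \approx 2.0577$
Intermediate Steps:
$d = -66726$ ($d = 2 \left(-33363\right) = -66726$)
$\frac{-27056 - 27528}{-26527 - \frac{13524}{d}} = \frac{-27056 - 27528}{-26527 - \frac{13524}{-66726}} = - \frac{54584}{-26527 - - \frac{2254}{11121}} = - \frac{54584}{-26527 + \frac{2254}{11121}} = - \frac{54584}{- \frac{295004513}{11121}} = \left(-54584\right) \left(- \frac{11121}{295004513}\right) = \frac{607028664}{295004513}$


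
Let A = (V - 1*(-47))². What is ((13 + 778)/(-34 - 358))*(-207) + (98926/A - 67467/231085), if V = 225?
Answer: 25056690829277/59838074240 ≈ 418.74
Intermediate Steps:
A = 73984 (A = (225 - 1*(-47))² = (225 + 47)² = 272² = 73984)
((13 + 778)/(-34 - 358))*(-207) + (98926/A - 67467/231085) = ((13 + 778)/(-34 - 358))*(-207) + (98926/73984 - 67467/231085) = (791/(-392))*(-207) + (98926*(1/73984) - 67467*1/231085) = (791*(-1/392))*(-207) + (49463/36992 - 67467/231085) = -113/56*(-207) + 8934418091/8548296320 = 23391/56 + 8934418091/8548296320 = 25056690829277/59838074240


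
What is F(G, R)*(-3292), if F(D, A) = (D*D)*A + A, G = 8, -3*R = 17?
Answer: 3637660/3 ≈ 1.2126e+6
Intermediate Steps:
R = -17/3 (R = -⅓*17 = -17/3 ≈ -5.6667)
F(D, A) = A + A*D² (F(D, A) = D²*A + A = A*D² + A = A + A*D²)
F(G, R)*(-3292) = -17*(1 + 8²)/3*(-3292) = -17*(1 + 64)/3*(-3292) = -17/3*65*(-3292) = -1105/3*(-3292) = 3637660/3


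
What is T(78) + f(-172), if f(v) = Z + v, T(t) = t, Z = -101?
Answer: -195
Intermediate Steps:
f(v) = -101 + v
T(78) + f(-172) = 78 + (-101 - 172) = 78 - 273 = -195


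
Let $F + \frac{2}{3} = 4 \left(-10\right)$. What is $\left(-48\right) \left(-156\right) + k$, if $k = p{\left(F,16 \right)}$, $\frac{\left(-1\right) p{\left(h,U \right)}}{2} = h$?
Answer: $\frac{22708}{3} \approx 7569.3$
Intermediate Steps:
$F = - \frac{122}{3}$ ($F = - \frac{2}{3} + 4 \left(-10\right) = - \frac{2}{3} - 40 = - \frac{122}{3} \approx -40.667$)
$p{\left(h,U \right)} = - 2 h$
$k = \frac{244}{3}$ ($k = \left(-2\right) \left(- \frac{122}{3}\right) = \frac{244}{3} \approx 81.333$)
$\left(-48\right) \left(-156\right) + k = \left(-48\right) \left(-156\right) + \frac{244}{3} = 7488 + \frac{244}{3} = \frac{22708}{3}$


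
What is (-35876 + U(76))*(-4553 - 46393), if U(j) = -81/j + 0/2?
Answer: 69456133761/38 ≈ 1.8278e+9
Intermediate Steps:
U(j) = -81/j (U(j) = -81/j + 0*(½) = -81/j + 0 = -81/j)
(-35876 + U(76))*(-4553 - 46393) = (-35876 - 81/76)*(-4553 - 46393) = (-35876 - 81*1/76)*(-50946) = (-35876 - 81/76)*(-50946) = -2726657/76*(-50946) = 69456133761/38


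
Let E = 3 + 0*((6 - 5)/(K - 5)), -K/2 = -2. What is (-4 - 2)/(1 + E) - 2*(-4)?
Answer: 13/2 ≈ 6.5000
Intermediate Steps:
K = 4 (K = -2*(-2) = 4)
E = 3 (E = 3 + 0*((6 - 5)/(4 - 5)) = 3 + 0*(1/(-1)) = 3 + 0*(1*(-1)) = 3 + 0*(-1) = 3 + 0 = 3)
(-4 - 2)/(1 + E) - 2*(-4) = (-4 - 2)/(1 + 3) - 2*(-4) = -6/4 + 8 = -6*¼ + 8 = -3/2 + 8 = 13/2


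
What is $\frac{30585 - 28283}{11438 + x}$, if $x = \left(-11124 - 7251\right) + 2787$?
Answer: $- \frac{1151}{2075} \approx -0.5547$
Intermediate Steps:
$x = -15588$ ($x = -18375 + 2787 = -15588$)
$\frac{30585 - 28283}{11438 + x} = \frac{30585 - 28283}{11438 - 15588} = \frac{2302}{-4150} = 2302 \left(- \frac{1}{4150}\right) = - \frac{1151}{2075}$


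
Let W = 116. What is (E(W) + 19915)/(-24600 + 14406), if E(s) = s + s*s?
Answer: -33487/10194 ≈ -3.2850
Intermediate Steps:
E(s) = s + s²
(E(W) + 19915)/(-24600 + 14406) = (116*(1 + 116) + 19915)/(-24600 + 14406) = (116*117 + 19915)/(-10194) = (13572 + 19915)*(-1/10194) = 33487*(-1/10194) = -33487/10194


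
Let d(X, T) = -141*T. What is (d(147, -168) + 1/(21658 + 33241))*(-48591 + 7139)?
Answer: -53906150308876/54899 ≈ -9.8191e+8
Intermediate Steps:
(d(147, -168) + 1/(21658 + 33241))*(-48591 + 7139) = (-141*(-168) + 1/(21658 + 33241))*(-48591 + 7139) = (23688 + 1/54899)*(-41452) = (1300447513/54899)*(-41452) = -53906150308876/54899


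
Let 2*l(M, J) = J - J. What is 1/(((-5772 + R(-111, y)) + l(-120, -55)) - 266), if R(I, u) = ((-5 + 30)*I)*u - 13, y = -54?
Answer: 1/143799 ≈ 6.9541e-6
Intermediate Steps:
R(I, u) = -13 + 25*I*u (R(I, u) = (25*I)*u - 13 = 25*I*u - 13 = -13 + 25*I*u)
l(M, J) = 0 (l(M, J) = (J - J)/2 = (½)*0 = 0)
1/(((-5772 + R(-111, y)) + l(-120, -55)) - 266) = 1/(((-5772 + (-13 + 25*(-111)*(-54))) + 0) - 266) = 1/(((-5772 + (-13 + 149850)) + 0) - 266) = 1/(((-5772 + 149837) + 0) - 266) = 1/((144065 + 0) - 266) = 1/(144065 - 266) = 1/143799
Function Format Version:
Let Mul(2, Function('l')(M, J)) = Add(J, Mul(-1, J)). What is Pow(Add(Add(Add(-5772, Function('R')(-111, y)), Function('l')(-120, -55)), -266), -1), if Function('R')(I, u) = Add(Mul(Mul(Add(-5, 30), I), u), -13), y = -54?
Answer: Rational(1, 143799) ≈ 6.9541e-6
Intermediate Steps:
Function('R')(I, u) = Add(-13, Mul(25, I, u)) (Function('R')(I, u) = Add(Mul(Mul(25, I), u), -13) = Add(Mul(25, I, u), -13) = Add(-13, Mul(25, I, u)))
Function('l')(M, J) = 0 (Function('l')(M, J) = Mul(Rational(1, 2), Add(J, Mul(-1, J))) = Mul(Rational(1, 2), 0) = 0)
Pow(Add(Add(Add(-5772, Function('R')(-111, y)), Function('l')(-120, -55)), -266), -1) = Pow(Add(Add(Add(-5772, Add(-13, Mul(25, -111, -54))), 0), -266), -1) = Pow(Add(Add(Add(-5772, Add(-13, 149850)), 0), -266), -1) = Pow(Add(Add(Add(-5772, 149837), 0), -266), -1) = Pow(Add(Add(144065, 0), -266), -1) = Pow(Add(144065, -266), -1) = Pow(143799, -1) = Rational(1, 143799)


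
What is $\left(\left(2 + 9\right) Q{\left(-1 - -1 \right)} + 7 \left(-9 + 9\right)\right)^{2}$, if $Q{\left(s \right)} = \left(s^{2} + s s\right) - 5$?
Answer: $3025$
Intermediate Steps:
$Q{\left(s \right)} = -5 + 2 s^{2}$ ($Q{\left(s \right)} = \left(s^{2} + s^{2}\right) - 5 = 2 s^{2} - 5 = -5 + 2 s^{2}$)
$\left(\left(2 + 9\right) Q{\left(-1 - -1 \right)} + 7 \left(-9 + 9\right)\right)^{2} = \left(\left(2 + 9\right) \left(-5 + 2 \left(-1 - -1\right)^{2}\right) + 7 \left(-9 + 9\right)\right)^{2} = \left(11 \left(-5 + 2 \left(-1 + 1\right)^{2}\right) + 7 \cdot 0\right)^{2} = \left(11 \left(-5 + 2 \cdot 0^{2}\right) + 0\right)^{2} = \left(11 \left(-5 + 2 \cdot 0\right) + 0\right)^{2} = \left(11 \left(-5 + 0\right) + 0\right)^{2} = \left(11 \left(-5\right) + 0\right)^{2} = \left(-55 + 0\right)^{2} = \left(-55\right)^{2} = 3025$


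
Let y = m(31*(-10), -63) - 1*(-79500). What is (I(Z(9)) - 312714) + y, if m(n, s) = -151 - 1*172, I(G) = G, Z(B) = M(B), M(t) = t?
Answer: -233528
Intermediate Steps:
Z(B) = B
m(n, s) = -323 (m(n, s) = -151 - 172 = -323)
y = 79177 (y = -323 - 1*(-79500) = -323 + 79500 = 79177)
(I(Z(9)) - 312714) + y = (9 - 312714) + 79177 = -312705 + 79177 = -233528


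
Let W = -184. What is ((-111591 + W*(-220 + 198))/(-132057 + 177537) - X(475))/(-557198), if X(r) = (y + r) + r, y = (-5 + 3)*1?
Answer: 43222583/25341365040 ≈ 0.0017056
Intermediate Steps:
y = -2 (y = -2*1 = -2)
X(r) = -2 + 2*r (X(r) = (-2 + r) + r = -2 + 2*r)
((-111591 + W*(-220 + 198))/(-132057 + 177537) - X(475))/(-557198) = ((-111591 - 184*(-220 + 198))/(-132057 + 177537) - (-2 + 2*475))/(-557198) = ((-111591 - 184*(-22))/45480 - (-2 + 950))*(-1/557198) = ((-111591 + 4048)*(1/45480) - 1*948)*(-1/557198) = (-107543*1/45480 - 948)*(-1/557198) = (-107543/45480 - 948)*(-1/557198) = -43222583/45480*(-1/557198) = 43222583/25341365040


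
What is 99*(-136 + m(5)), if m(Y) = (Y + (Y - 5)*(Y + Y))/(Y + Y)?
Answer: -26829/2 ≈ -13415.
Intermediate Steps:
m(Y) = (Y + 2*Y*(-5 + Y))/(2*Y) (m(Y) = (Y + (-5 + Y)*(2*Y))/((2*Y)) = (Y + 2*Y*(-5 + Y))*(1/(2*Y)) = (Y + 2*Y*(-5 + Y))/(2*Y))
99*(-136 + m(5)) = 99*(-136 + (-9/2 + 5)) = 99*(-136 + ½) = 99*(-271/2) = -26829/2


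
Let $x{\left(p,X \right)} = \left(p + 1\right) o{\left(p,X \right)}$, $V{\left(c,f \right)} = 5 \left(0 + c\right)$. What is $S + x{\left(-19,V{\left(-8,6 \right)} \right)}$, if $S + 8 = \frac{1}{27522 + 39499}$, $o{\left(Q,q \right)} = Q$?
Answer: $\frac{22385015}{67021} \approx 334.0$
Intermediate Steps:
$V{\left(c,f \right)} = 5 c$
$S = - \frac{536167}{67021}$ ($S = -8 + \frac{1}{27522 + 39499} = -8 + \frac{1}{67021} = - \frac{536167}{67021} \approx -8.0$)
$x{\left(p,X \right)} = p \left(1 + p\right)$ ($x{\left(p,X \right)} = \left(p + 1\right) p = \left(1 + p\right) p = p \left(1 + p\right)$)
$S + x{\left(-19,V{\left(-8,6 \right)} \right)} = - \frac{536167}{67021} - 19 \left(1 - 19\right) = - \frac{536167}{67021} - -342 = - \frac{536167}{67021} + 342 = \frac{22385015}{67021}$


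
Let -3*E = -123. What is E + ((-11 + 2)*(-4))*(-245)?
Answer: -8779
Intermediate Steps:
E = 41 (E = -⅓*(-123) = 41)
E + ((-11 + 2)*(-4))*(-245) = 41 + ((-11 + 2)*(-4))*(-245) = 41 - 9*(-4)*(-245) = 41 + 36*(-245) = 41 - 8820 = -8779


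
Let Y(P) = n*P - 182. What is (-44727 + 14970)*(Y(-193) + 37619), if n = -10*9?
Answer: -1630891899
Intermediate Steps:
n = -90
Y(P) = -182 - 90*P (Y(P) = -90*P - 182 = -182 - 90*P)
(-44727 + 14970)*(Y(-193) + 37619) = (-44727 + 14970)*((-182 - 90*(-193)) + 37619) = -29757*((-182 + 17370) + 37619) = -29757*(17188 + 37619) = -29757*54807 = -1630891899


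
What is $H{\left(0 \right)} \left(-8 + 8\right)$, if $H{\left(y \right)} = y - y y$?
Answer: $0$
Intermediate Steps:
$H{\left(y \right)} = y - y^{2}$
$H{\left(0 \right)} \left(-8 + 8\right) = 0 \left(1 - 0\right) \left(-8 + 8\right) = 0 \left(1 + 0\right) 0 = 0 \cdot 1 \cdot 0 = 0 \cdot 0 = 0$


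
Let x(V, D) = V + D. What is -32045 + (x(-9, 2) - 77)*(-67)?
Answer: -26417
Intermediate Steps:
x(V, D) = D + V
-32045 + (x(-9, 2) - 77)*(-67) = -32045 + ((2 - 9) - 77)*(-67) = -32045 + (-7 - 77)*(-67) = -32045 - 84*(-67) = -32045 + 5628 = -26417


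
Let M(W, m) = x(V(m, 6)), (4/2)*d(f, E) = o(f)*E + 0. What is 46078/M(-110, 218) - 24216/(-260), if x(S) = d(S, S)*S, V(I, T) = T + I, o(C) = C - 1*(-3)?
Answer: 17240189887/185086720 ≈ 93.146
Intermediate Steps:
o(C) = 3 + C (o(C) = C + 3 = 3 + C)
V(I, T) = I + T
d(f, E) = E*(3 + f)/2 (d(f, E) = ((3 + f)*E + 0)/2 = (E*(3 + f) + 0)/2 = (E*(3 + f))/2 = E*(3 + f)/2)
x(S) = S**2*(3 + S)/2 (x(S) = (S*(3 + S)/2)*S = S**2*(3 + S)/2)
M(W, m) = (6 + m)**2*(9 + m)/2 (M(W, m) = (m + 6)**2*(3 + (m + 6))/2 = (6 + m)**2*(3 + (6 + m))/2 = (6 + m)**2*(9 + m)/2)
46078/M(-110, 218) - 24216/(-260) = 46078/(((6 + 218)**2*(9 + 218)/2)) - 24216/(-260) = 46078/(((1/2)*224**2*227)) - 24216*(-1/260) = 46078/(((1/2)*50176*227)) + 6054/65 = 46078/5694976 + 6054/65 = 46078*(1/5694976) + 6054/65 = 23039/2847488 + 6054/65 = 17240189887/185086720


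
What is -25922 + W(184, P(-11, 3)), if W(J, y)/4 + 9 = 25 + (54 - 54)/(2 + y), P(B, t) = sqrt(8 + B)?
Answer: -25858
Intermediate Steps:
W(J, y) = 64 (W(J, y) = -36 + 4*(25 + (54 - 54)/(2 + y)) = -36 + 4*(25 + 0/(2 + y)) = -36 + 4*(25 + 0) = -36 + 4*25 = -36 + 100 = 64)
-25922 + W(184, P(-11, 3)) = -25922 + 64 = -25858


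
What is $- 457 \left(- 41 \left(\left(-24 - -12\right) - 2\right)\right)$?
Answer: $-262318$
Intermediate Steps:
$- 457 \left(- 41 \left(\left(-24 - -12\right) - 2\right)\right) = - 457 \left(- 41 \left(\left(-24 + 12\right) - 2\right)\right) = - 457 \left(- 41 \left(-12 - 2\right)\right) = - 457 \left(\left(-41\right) \left(-14\right)\right) = \left(-457\right) 574 = -262318$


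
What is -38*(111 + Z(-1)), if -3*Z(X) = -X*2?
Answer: -12578/3 ≈ -4192.7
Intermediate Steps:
Z(X) = 2*X/3 (Z(X) = -(-X)*2/3 = -(-2)*X/3 = 2*X/3)
-38*(111 + Z(-1)) = -38*(111 + (2/3)*(-1)) = -38*(111 - 2/3) = -38*331/3 = -12578/3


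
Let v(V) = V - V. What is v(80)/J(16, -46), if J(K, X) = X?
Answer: 0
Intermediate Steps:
v(V) = 0
v(80)/J(16, -46) = 0/(-46) = 0*(-1/46) = 0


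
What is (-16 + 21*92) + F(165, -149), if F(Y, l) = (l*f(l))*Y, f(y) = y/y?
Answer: -22669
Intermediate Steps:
f(y) = 1
F(Y, l) = Y*l (F(Y, l) = (l*1)*Y = l*Y = Y*l)
(-16 + 21*92) + F(165, -149) = (-16 + 21*92) + 165*(-149) = (-16 + 1932) - 24585 = 1916 - 24585 = -22669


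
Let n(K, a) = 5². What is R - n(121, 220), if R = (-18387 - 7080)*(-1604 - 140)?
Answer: 44414423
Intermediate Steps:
n(K, a) = 25
R = 44414448 (R = -25467*(-1744) = 44414448)
R - n(121, 220) = 44414448 - 1*25 = 44414448 - 25 = 44414423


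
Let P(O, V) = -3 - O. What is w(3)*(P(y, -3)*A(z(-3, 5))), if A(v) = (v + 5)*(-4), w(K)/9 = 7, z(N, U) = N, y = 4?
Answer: 3528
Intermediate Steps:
w(K) = 63 (w(K) = 9*7 = 63)
A(v) = -20 - 4*v (A(v) = (5 + v)*(-4) = -20 - 4*v)
w(3)*(P(y, -3)*A(z(-3, 5))) = 63*((-3 - 1*4)*(-20 - 4*(-3))) = 63*((-3 - 4)*(-20 + 12)) = 63*(-7*(-8)) = 63*56 = 3528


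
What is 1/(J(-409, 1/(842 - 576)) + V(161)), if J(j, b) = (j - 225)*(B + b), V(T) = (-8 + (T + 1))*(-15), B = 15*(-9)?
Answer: 133/11075923 ≈ 1.2008e-5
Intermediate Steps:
B = -135
V(T) = 105 - 15*T (V(T) = (-8 + (1 + T))*(-15) = (-7 + T)*(-15) = 105 - 15*T)
J(j, b) = (-225 + j)*(-135 + b) (J(j, b) = (j - 225)*(-135 + b) = (-225 + j)*(-135 + b))
1/(J(-409, 1/(842 - 576)) + V(161)) = 1/((30375 - 225/(842 - 576) - 135*(-409) - 409/(842 - 576)) + (105 - 15*161)) = 1/((30375 - 225/266 + 55215 - 409/266) + (105 - 2415)) = 1/((30375 - 225*1/266 + 55215 + (1/266)*(-409)) - 2310) = 1/((30375 - 225/266 + 55215 - 409/266) - 2310) = 1/(11383153/133 - 2310) = 1/(11075923/133) = 133/11075923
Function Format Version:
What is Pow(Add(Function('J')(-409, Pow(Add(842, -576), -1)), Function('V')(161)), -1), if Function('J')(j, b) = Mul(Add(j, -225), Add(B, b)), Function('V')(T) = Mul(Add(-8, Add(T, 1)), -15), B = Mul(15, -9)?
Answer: Rational(133, 11075923) ≈ 1.2008e-5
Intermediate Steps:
B = -135
Function('V')(T) = Add(105, Mul(-15, T)) (Function('V')(T) = Mul(Add(-8, Add(1, T)), -15) = Mul(Add(-7, T), -15) = Add(105, Mul(-15, T)))
Function('J')(j, b) = Mul(Add(-225, j), Add(-135, b)) (Function('J')(j, b) = Mul(Add(j, -225), Add(-135, b)) = Mul(Add(-225, j), Add(-135, b)))
Pow(Add(Function('J')(-409, Pow(Add(842, -576), -1)), Function('V')(161)), -1) = Pow(Add(Add(30375, Mul(-225, Pow(Add(842, -576), -1)), Mul(-135, -409), Mul(Pow(Add(842, -576), -1), -409)), Add(105, Mul(-15, 161))), -1) = Pow(Add(Add(30375, Mul(-225, Pow(266, -1)), 55215, Mul(Pow(266, -1), -409)), Add(105, -2415)), -1) = Pow(Add(Add(30375, Mul(-225, Rational(1, 266)), 55215, Mul(Rational(1, 266), -409)), -2310), -1) = Pow(Add(Add(30375, Rational(-225, 266), 55215, Rational(-409, 266)), -2310), -1) = Pow(Add(Rational(11383153, 133), -2310), -1) = Pow(Rational(11075923, 133), -1) = Rational(133, 11075923)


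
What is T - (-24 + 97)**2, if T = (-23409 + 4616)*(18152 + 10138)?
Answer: -531659299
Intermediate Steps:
T = -531653970 (T = -18793*28290 = -531653970)
T - (-24 + 97)**2 = -531653970 - (-24 + 97)**2 = -531653970 - 1*73**2 = -531653970 - 1*5329 = -531653970 - 5329 = -531659299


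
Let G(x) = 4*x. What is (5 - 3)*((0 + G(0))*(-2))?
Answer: 0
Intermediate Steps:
(5 - 3)*((0 + G(0))*(-2)) = (5 - 3)*((0 + 4*0)*(-2)) = 2*((0 + 0)*(-2)) = 2*(0*(-2)) = 2*0 = 0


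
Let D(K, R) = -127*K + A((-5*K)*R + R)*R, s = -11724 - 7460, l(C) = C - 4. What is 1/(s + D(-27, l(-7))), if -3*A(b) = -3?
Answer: -1/15766 ≈ -6.3428e-5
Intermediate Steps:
A(b) = 1 (A(b) = -⅓*(-3) = 1)
l(C) = -4 + C
s = -19184
D(K, R) = R - 127*K (D(K, R) = -127*K + 1*R = -127*K + R = R - 127*K)
1/(s + D(-27, l(-7))) = 1/(-19184 + ((-4 - 7) - 127*(-27))) = 1/(-19184 + (-11 + 3429)) = 1/(-19184 + 3418) = 1/(-15766) = -1/15766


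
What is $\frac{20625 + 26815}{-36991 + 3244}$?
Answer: $- \frac{47440}{33747} \approx -1.4058$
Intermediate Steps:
$\frac{20625 + 26815}{-36991 + 3244} = \frac{47440}{-33747} = 47440 \left(- \frac{1}{33747}\right) = - \frac{47440}{33747}$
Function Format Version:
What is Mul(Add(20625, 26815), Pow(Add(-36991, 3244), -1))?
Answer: Rational(-47440, 33747) ≈ -1.4058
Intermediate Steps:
Mul(Add(20625, 26815), Pow(Add(-36991, 3244), -1)) = Mul(47440, Pow(-33747, -1)) = Mul(47440, Rational(-1, 33747)) = Rational(-47440, 33747)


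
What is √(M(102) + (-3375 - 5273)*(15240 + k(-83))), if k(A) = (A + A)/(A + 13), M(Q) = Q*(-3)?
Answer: I*√161475009290/35 ≈ 11481.0*I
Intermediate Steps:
M(Q) = -3*Q
k(A) = 2*A/(13 + A) (k(A) = (2*A)/(13 + A) = 2*A/(13 + A))
√(M(102) + (-3375 - 5273)*(15240 + k(-83))) = √(-3*102 + (-3375 - 5273)*(15240 + 2*(-83)/(13 - 83))) = √(-306 - 8648*(15240 + 2*(-83)/(-70))) = √(-306 - 8648*(15240 + 2*(-83)*(-1/70))) = √(-306 - 8648*(15240 + 83/35)) = √(-306 - 8648*533483/35) = √(-306 - 4613560984/35) = √(-4613571694/35) = I*√161475009290/35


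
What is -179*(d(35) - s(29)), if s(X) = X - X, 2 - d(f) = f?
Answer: 5907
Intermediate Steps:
d(f) = 2 - f
s(X) = 0
-179*(d(35) - s(29)) = -179*((2 - 1*35) - 1*0) = -179*((2 - 35) + 0) = -179*(-33 + 0) = -179*(-33) = 5907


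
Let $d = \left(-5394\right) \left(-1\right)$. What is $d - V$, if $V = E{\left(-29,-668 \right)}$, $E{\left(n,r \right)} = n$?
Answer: $5423$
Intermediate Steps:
$V = -29$
$d = 5394$
$d - V = 5394 - -29 = 5394 + 29 = 5423$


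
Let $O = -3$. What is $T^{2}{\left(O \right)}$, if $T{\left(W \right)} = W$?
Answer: $9$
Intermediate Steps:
$T^{2}{\left(O \right)} = \left(-3\right)^{2} = 9$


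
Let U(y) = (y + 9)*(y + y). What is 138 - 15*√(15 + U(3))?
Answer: 138 - 15*√87 ≈ -1.9107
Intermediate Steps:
U(y) = 2*y*(9 + y) (U(y) = (9 + y)*(2*y) = 2*y*(9 + y))
138 - 15*√(15 + U(3)) = 138 - 15*√(15 + 2*3*(9 + 3)) = 138 - 15*√(15 + 2*3*12) = 138 - 15*√(15 + 72) = 138 - 15*√87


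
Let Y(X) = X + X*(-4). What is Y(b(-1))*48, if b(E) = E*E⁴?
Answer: 144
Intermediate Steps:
b(E) = E⁵
Y(X) = -3*X (Y(X) = X - 4*X = -3*X)
Y(b(-1))*48 = -3*(-1)⁵*48 = -3*(-1)*48 = 3*48 = 144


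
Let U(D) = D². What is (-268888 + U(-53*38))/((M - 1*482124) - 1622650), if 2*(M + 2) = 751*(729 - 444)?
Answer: -2524872/1331839 ≈ -1.8958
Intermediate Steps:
M = 214031/2 (M = -2 + (751*(729 - 444))/2 = -2 + (751*285)/2 = -2 + (½)*214035 = -2 + 214035/2 = 214031/2 ≈ 1.0702e+5)
(-268888 + U(-53*38))/((M - 1*482124) - 1622650) = (-268888 + (-53*38)²)/((214031/2 - 1*482124) - 1622650) = (-268888 + (-2014)²)/((214031/2 - 482124) - 1622650) = (-268888 + 4056196)/(-750217/2 - 1622650) = 3787308/(-3995517/2) = 3787308*(-2/3995517) = -2524872/1331839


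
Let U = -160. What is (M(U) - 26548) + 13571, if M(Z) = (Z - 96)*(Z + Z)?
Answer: 68943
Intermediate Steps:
M(Z) = 2*Z*(-96 + Z) (M(Z) = (-96 + Z)*(2*Z) = 2*Z*(-96 + Z))
(M(U) - 26548) + 13571 = (2*(-160)*(-96 - 160) - 26548) + 13571 = (2*(-160)*(-256) - 26548) + 13571 = (81920 - 26548) + 13571 = 55372 + 13571 = 68943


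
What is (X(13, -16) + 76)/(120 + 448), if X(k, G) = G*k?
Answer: -33/142 ≈ -0.23239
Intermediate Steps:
(X(13, -16) + 76)/(120 + 448) = (-16*13 + 76)/(120 + 448) = (-208 + 76)/568 = -132*1/568 = -33/142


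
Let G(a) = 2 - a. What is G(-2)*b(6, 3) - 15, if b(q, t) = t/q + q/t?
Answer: -5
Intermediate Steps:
b(q, t) = q/t + t/q
G(-2)*b(6, 3) - 15 = (2 - 1*(-2))*(6/3 + 3/6) - 15 = (2 + 2)*(6*(⅓) + 3*(⅙)) - 15 = 4*(2 + ½) - 15 = 4*(5/2) - 15 = 10 - 15 = -5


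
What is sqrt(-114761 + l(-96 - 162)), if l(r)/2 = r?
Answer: I*sqrt(115277) ≈ 339.52*I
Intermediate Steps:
l(r) = 2*r
sqrt(-114761 + l(-96 - 162)) = sqrt(-114761 + 2*(-96 - 162)) = sqrt(-114761 + 2*(-258)) = sqrt(-114761 - 516) = sqrt(-115277) = I*sqrt(115277)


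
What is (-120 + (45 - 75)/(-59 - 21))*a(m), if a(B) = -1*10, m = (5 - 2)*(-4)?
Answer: 4785/4 ≈ 1196.3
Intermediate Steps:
m = -12 (m = 3*(-4) = -12)
a(B) = -10
(-120 + (45 - 75)/(-59 - 21))*a(m) = (-120 + (45 - 75)/(-59 - 21))*(-10) = (-120 - 30/(-80))*(-10) = (-120 - 30*(-1/80))*(-10) = (-120 + 3/8)*(-10) = -957/8*(-10) = 4785/4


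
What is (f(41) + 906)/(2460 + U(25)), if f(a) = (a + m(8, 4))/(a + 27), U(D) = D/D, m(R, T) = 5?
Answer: 30827/83674 ≈ 0.36842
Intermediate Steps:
U(D) = 1
f(a) = (5 + a)/(27 + a) (f(a) = (a + 5)/(a + 27) = (5 + a)/(27 + a))
(f(41) + 906)/(2460 + U(25)) = ((5 + 41)/(27 + 41) + 906)/(2460 + 1) = (46/68 + 906)/2461 = ((1/68)*46 + 906)*(1/2461) = (23/34 + 906)*(1/2461) = (30827/34)*(1/2461) = 30827/83674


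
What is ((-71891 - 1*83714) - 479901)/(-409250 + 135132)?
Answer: 317753/137059 ≈ 2.3184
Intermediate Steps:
((-71891 - 1*83714) - 479901)/(-409250 + 135132) = ((-71891 - 83714) - 479901)/(-274118) = (-155605 - 479901)*(-1/274118) = -635506*(-1/274118) = 317753/137059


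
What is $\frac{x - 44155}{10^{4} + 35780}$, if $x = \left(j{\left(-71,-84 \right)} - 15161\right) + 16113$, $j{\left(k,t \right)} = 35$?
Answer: $- \frac{10792}{11445} \approx -0.94294$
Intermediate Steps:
$x = 987$ ($x = \left(35 - 15161\right) + 16113 = -15126 + 16113 = 987$)
$\frac{x - 44155}{10^{4} + 35780} = \frac{987 - 44155}{10^{4} + 35780} = - \frac{43168}{10000 + 35780} = - \frac{43168}{45780} = \left(-43168\right) \frac{1}{45780} = - \frac{10792}{11445}$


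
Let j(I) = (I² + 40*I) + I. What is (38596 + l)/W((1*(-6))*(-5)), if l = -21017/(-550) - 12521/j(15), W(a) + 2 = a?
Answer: 1784211973/1293600 ≈ 1379.3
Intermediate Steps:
j(I) = I² + 41*I
W(a) = -2 + a
l = 1076773/46200 (l = -21017/(-550) - 12521*1/(15*(41 + 15)) = -21017*(-1/550) - 12521/(15*56) = 21017/550 - 12521/840 = 1076773/46200 ≈ 23.307)
(38596 + l)/W((1*(-6))*(-5)) = (38596 + 1076773/46200)/(-2 + (1*(-6))*(-5)) = 1784211973/(46200*(-2 - 6*(-5))) = 1784211973/(46200*(-2 + 30)) = (1784211973/46200)/28 = (1784211973/46200)*(1/28) = 1784211973/1293600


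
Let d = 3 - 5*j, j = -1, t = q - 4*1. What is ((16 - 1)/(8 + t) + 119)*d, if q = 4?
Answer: 967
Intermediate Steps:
t = 0 (t = 4 - 4*1 = 4 - 4 = 0)
d = 8 (d = 3 - 5*(-1) = 3 + 5 = 8)
((16 - 1)/(8 + t) + 119)*d = ((16 - 1)/(8 + 0) + 119)*8 = (15/8 + 119)*8 = (967/8)*8 = 967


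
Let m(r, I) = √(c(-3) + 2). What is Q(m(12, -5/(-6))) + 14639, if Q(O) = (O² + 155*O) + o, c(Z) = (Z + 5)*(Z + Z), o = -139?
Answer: 14490 + 155*I*√10 ≈ 14490.0 + 490.15*I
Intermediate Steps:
c(Z) = 2*Z*(5 + Z) (c(Z) = (5 + Z)*(2*Z) = 2*Z*(5 + Z))
m(r, I) = I*√10 (m(r, I) = √(2*(-3)*(5 - 3) + 2) = √(2*(-3)*2 + 2) = √(-12 + 2) = √(-10) = I*√10)
Q(O) = -139 + O² + 155*O (Q(O) = (O² + 155*O) - 139 = -139 + O² + 155*O)
Q(m(12, -5/(-6))) + 14639 = (-139 + (I*√10)² + 155*(I*√10)) + 14639 = (-139 - 10 + 155*I*√10) + 14639 = (-149 + 155*I*√10) + 14639 = 14490 + 155*I*√10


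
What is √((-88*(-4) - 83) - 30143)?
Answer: I*√29874 ≈ 172.84*I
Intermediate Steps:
√((-88*(-4) - 83) - 30143) = √((352 - 83) - 30143) = √(269 - 30143) = √(-29874) = I*√29874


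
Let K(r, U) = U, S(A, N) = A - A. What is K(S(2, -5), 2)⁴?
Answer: 16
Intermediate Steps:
S(A, N) = 0
K(S(2, -5), 2)⁴ = 2⁴ = 16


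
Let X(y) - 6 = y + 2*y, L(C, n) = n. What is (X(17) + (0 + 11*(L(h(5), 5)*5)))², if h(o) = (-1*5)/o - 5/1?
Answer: 110224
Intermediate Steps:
h(o) = -5 - 5/o (h(o) = -5/o - 5*1 = -5/o - 5 = -5 - 5/o)
X(y) = 6 + 3*y (X(y) = 6 + (y + 2*y) = 6 + 3*y)
(X(17) + (0 + 11*(L(h(5), 5)*5)))² = ((6 + 3*17) + (0 + 11*(5*5)))² = ((6 + 51) + (0 + 11*25))² = (57 + (0 + 275))² = (57 + 275)² = 332² = 110224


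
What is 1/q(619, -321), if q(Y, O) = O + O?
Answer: -1/642 ≈ -0.0015576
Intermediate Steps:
q(Y, O) = 2*O
1/q(619, -321) = 1/(2*(-321)) = 1/(-642) = -1/642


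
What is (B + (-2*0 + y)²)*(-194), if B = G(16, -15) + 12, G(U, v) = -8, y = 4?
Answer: -3880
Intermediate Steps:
B = 4 (B = -8 + 12 = 4)
(B + (-2*0 + y)²)*(-194) = (4 + (-2*0 + 4)²)*(-194) = (4 + (0 + 4)²)*(-194) = (4 + 4²)*(-194) = (4 + 16)*(-194) = 20*(-194) = -3880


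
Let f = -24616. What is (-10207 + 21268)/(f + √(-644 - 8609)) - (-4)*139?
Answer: 336639652628/605956709 - 11061*I*√9253/605956709 ≈ 555.55 - 0.0017559*I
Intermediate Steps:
(-10207 + 21268)/(f + √(-644 - 8609)) - (-4)*139 = (-10207 + 21268)/(-24616 + √(-644 - 8609)) - (-4)*139 = 11061/(-24616 + √(-9253)) - 1*(-556) = 11061/(-24616 + I*√9253) + 556 = 556 + 11061/(-24616 + I*√9253)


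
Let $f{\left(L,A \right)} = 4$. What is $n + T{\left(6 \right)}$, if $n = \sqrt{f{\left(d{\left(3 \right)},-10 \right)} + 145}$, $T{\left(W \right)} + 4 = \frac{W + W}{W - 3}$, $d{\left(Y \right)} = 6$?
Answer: $\sqrt{149} \approx 12.207$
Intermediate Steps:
$T{\left(W \right)} = -4 + \frac{2 W}{-3 + W}$ ($T{\left(W \right)} = -4 + \frac{W + W}{W - 3} = -4 + \frac{2 W}{-3 + W}$)
$n = \sqrt{149}$ ($n = \sqrt{4 + 145} = \sqrt{149} \approx 12.207$)
$n + T{\left(6 \right)} = \sqrt{149} + \frac{2 \left(6 - 6\right)}{-3 + 6} = \sqrt{149} + \frac{2 \left(6 - 6\right)}{3} = \sqrt{149} + 2 \cdot \frac{1}{3} \cdot 0 = \sqrt{149} + 0 = \sqrt{149}$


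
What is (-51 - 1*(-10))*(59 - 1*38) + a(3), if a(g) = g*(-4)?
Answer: -873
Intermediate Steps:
a(g) = -4*g
(-51 - 1*(-10))*(59 - 1*38) + a(3) = (-51 - 1*(-10))*(59 - 1*38) - 4*3 = (-51 + 10)*(59 - 38) - 12 = -41*21 - 12 = -861 - 12 = -873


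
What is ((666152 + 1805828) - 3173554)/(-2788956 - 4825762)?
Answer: 350787/3807359 ≈ 0.092134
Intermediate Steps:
((666152 + 1805828) - 3173554)/(-2788956 - 4825762) = (2471980 - 3173554)/(-7614718) = -701574*(-1/7614718) = 350787/3807359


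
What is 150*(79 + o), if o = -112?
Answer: -4950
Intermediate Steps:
150*(79 + o) = 150*(79 - 112) = 150*(-33) = -4950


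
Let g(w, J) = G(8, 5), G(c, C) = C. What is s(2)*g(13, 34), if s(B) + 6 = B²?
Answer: -10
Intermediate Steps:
g(w, J) = 5
s(B) = -6 + B²
s(2)*g(13, 34) = (-6 + 2²)*5 = (-6 + 4)*5 = -2*5 = -10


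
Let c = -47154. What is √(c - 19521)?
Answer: 5*I*√2667 ≈ 258.21*I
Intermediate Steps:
√(c - 19521) = √(-47154 - 19521) = √(-66675) = 5*I*√2667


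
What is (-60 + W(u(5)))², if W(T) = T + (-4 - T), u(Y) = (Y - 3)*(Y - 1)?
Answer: 4096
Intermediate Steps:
u(Y) = (-1 + Y)*(-3 + Y) (u(Y) = (-3 + Y)*(-1 + Y) = (-1 + Y)*(-3 + Y))
W(T) = -4
(-60 + W(u(5)))² = (-60 - 4)² = (-64)² = 4096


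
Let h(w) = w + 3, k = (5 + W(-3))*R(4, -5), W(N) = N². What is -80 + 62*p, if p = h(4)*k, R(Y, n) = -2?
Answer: -12232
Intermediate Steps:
k = -28 (k = (5 + (-3)²)*(-2) = (5 + 9)*(-2) = 14*(-2) = -28)
h(w) = 3 + w
p = -196 (p = (3 + 4)*(-28) = 7*(-28) = -196)
-80 + 62*p = -80 + 62*(-196) = -80 - 12152 = -12232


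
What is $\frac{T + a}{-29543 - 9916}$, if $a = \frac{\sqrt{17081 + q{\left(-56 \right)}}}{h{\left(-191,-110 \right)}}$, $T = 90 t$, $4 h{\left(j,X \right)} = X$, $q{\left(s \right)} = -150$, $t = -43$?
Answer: $\frac{1290}{13153} + \frac{2 \sqrt{16931}}{2170245} \approx 0.098196$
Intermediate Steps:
$h{\left(j,X \right)} = \frac{X}{4}$
$T = -3870$ ($T = 90 \left(-43\right) = -3870$)
$a = - \frac{2 \sqrt{16931}}{55}$ ($a = \frac{\sqrt{17081 - 150}}{\frac{1}{4} \left(-110\right)} = \frac{\sqrt{16931}}{- \frac{55}{2}} = \sqrt{16931} \left(- \frac{2}{55}\right) = - \frac{2 \sqrt{16931}}{55} \approx -4.7316$)
$\frac{T + a}{-29543 - 9916} = \frac{-3870 - \frac{2 \sqrt{16931}}{55}}{-29543 - 9916} = \frac{-3870 - \frac{2 \sqrt{16931}}{55}}{-39459} = \left(-3870 - \frac{2 \sqrt{16931}}{55}\right) \left(- \frac{1}{39459}\right) = \frac{1290}{13153} + \frac{2 \sqrt{16931}}{2170245}$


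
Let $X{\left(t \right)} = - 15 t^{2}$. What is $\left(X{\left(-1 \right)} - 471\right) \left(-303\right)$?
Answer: $147258$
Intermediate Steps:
$\left(X{\left(-1 \right)} - 471\right) \left(-303\right) = \left(- 15 \left(-1\right)^{2} - 471\right) \left(-303\right) = \left(\left(-15\right) 1 - 471\right) \left(-303\right) = \left(-15 - 471\right) \left(-303\right) = \left(-486\right) \left(-303\right) = 147258$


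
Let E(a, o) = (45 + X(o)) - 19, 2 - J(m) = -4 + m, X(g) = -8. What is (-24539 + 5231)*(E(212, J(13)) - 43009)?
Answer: 830070228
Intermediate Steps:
J(m) = 6 - m (J(m) = 2 - (-4 + m) = 2 + (4 - m) = 6 - m)
E(a, o) = 18 (E(a, o) = (45 - 8) - 19 = 37 - 19 = 18)
(-24539 + 5231)*(E(212, J(13)) - 43009) = (-24539 + 5231)*(18 - 43009) = -19308*(-42991) = 830070228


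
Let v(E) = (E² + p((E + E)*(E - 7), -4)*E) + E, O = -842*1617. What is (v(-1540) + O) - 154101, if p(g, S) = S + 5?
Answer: 852905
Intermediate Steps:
O = -1361514
p(g, S) = 5 + S
v(E) = E² + 2*E (v(E) = (E² + (5 - 4)*E) + E = (E² + 1*E) + E = (E² + E) + E = (E + E²) + E = E² + 2*E)
(v(-1540) + O) - 154101 = (-1540*(2 - 1540) - 1361514) - 154101 = (-1540*(-1538) - 1361514) - 154101 = (2368520 - 1361514) - 154101 = 1007006 - 154101 = 852905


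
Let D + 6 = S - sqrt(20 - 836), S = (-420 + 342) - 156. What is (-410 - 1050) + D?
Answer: -1700 - 4*I*sqrt(51) ≈ -1700.0 - 28.566*I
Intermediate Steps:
S = -234 (S = -78 - 156 = -234)
D = -240 - 4*I*sqrt(51) (D = -6 + (-234 - sqrt(20 - 836)) = -6 + (-234 - sqrt(-816)) = -6 + (-234 - 4*I*sqrt(51)) = -240 - 4*I*sqrt(51) ≈ -240.0 - 28.566*I)
(-410 - 1050) + D = (-410 - 1050) + (-240 - 4*I*sqrt(51)) = -1460 + (-240 - 4*I*sqrt(51)) = -1700 - 4*I*sqrt(51)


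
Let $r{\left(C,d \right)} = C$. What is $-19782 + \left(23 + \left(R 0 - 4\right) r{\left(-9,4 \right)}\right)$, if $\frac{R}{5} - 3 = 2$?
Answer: $-19723$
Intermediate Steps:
$R = 25$ ($R = 15 + 5 \cdot 2 = 15 + 10 = 25$)
$-19782 + \left(23 + \left(R 0 - 4\right) r{\left(-9,4 \right)}\right) = -19782 + \left(23 + \left(25 \cdot 0 - 4\right) \left(-9\right)\right) = -19782 + \left(23 + \left(0 - 4\right) \left(-9\right)\right) = -19782 + \left(23 - -36\right) = -19782 + \left(23 + 36\right) = -19782 + 59 = -19723$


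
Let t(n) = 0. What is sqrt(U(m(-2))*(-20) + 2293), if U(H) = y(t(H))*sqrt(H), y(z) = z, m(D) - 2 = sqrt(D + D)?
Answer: sqrt(2293) ≈ 47.885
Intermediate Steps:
m(D) = 2 + sqrt(2)*sqrt(D) (m(D) = 2 + sqrt(D + D) = 2 + sqrt(2*D) = 2 + sqrt(2)*sqrt(D))
U(H) = 0 (U(H) = 0*sqrt(H) = 0)
sqrt(U(m(-2))*(-20) + 2293) = sqrt(0*(-20) + 2293) = sqrt(0 + 2293) = sqrt(2293)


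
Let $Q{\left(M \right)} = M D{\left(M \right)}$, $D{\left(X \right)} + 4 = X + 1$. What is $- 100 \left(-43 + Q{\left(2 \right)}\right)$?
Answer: $4500$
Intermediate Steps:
$D{\left(X \right)} = -3 + X$ ($D{\left(X \right)} = -4 + \left(X + 1\right) = -4 + \left(1 + X\right) = -3 + X$)
$Q{\left(M \right)} = M \left(-3 + M\right)$
$- 100 \left(-43 + Q{\left(2 \right)}\right) = - 100 \left(-43 + 2 \left(-3 + 2\right)\right) = - 100 \left(-43 + 2 \left(-1\right)\right) = - 100 \left(-43 - 2\right) = \left(-100\right) \left(-45\right) = 4500$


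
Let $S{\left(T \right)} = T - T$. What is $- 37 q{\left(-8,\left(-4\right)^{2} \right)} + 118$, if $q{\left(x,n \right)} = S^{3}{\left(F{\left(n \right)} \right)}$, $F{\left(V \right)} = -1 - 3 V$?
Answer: $118$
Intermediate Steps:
$S{\left(T \right)} = 0$
$q{\left(x,n \right)} = 0$ ($q{\left(x,n \right)} = 0^{3} = 0$)
$- 37 q{\left(-8,\left(-4\right)^{2} \right)} + 118 = \left(-37\right) 0 + 118 = 0 + 118 = 118$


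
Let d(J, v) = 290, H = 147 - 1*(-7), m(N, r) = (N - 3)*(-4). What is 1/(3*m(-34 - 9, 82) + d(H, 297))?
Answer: 1/842 ≈ 0.0011876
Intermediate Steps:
m(N, r) = 12 - 4*N (m(N, r) = (-3 + N)*(-4) = 12 - 4*N)
H = 154 (H = 147 + 7 = 154)
1/(3*m(-34 - 9, 82) + d(H, 297)) = 1/(3*(12 - 4*(-34 - 9)) + 290) = 1/(3*(12 - 4*(-43)) + 290) = 1/(3*(12 + 172) + 290) = 1/(3*184 + 290) = 1/(552 + 290) = 1/842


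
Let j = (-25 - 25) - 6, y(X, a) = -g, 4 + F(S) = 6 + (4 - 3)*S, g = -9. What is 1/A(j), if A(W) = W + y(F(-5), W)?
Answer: -1/47 ≈ -0.021277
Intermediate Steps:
F(S) = 2 + S (F(S) = -4 + (6 + (4 - 3)*S) = -4 + (6 + 1*S) = -4 + (6 + S) = 2 + S)
y(X, a) = 9 (y(X, a) = -1*(-9) = 9)
j = -56 (j = -50 - 6 = -56)
A(W) = 9 + W (A(W) = W + 9 = 9 + W)
1/A(j) = 1/(9 - 56) = 1/(-47) = -1/47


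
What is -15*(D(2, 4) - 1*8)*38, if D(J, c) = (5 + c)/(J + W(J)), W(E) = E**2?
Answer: 3705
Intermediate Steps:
D(J, c) = (5 + c)/(J + J**2)
-15*(D(2, 4) - 1*8)*38 = -15*((5 + 4)/(2*(1 + 2)) - 1*8)*38 = -15*((1/2)*9/3 - 8)*38 = -15*((1/2)*(1/3)*9 - 8)*38 = -15*(3/2 - 8)*38 = -15*(-13/2)*38 = (195/2)*38 = 3705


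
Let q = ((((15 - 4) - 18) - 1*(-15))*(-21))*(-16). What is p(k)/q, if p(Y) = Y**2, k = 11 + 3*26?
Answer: 7921/2688 ≈ 2.9468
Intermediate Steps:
k = 89 (k = 11 + 78 = 89)
q = 2688 (q = (((11 - 18) + 15)*(-21))*(-16) = ((-7 + 15)*(-21))*(-16) = (8*(-21))*(-16) = -168*(-16) = 2688)
p(k)/q = 89**2/2688 = 7921*(1/2688) = 7921/2688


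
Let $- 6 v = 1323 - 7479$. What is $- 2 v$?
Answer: $-2052$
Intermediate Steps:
$v = 1026$ ($v = - \frac{1323 - 7479}{6} = \left(- \frac{1}{6}\right) \left(-6156\right) = 1026$)
$- 2 v = \left(-2\right) 1026 = -2052$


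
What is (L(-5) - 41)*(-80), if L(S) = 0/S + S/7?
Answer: 23360/7 ≈ 3337.1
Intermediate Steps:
L(S) = S/7 (L(S) = 0 + S*(⅐) = 0 + S/7 = S/7)
(L(-5) - 41)*(-80) = ((⅐)*(-5) - 41)*(-80) = (-5/7 - 41)*(-80) = -292/7*(-80) = 23360/7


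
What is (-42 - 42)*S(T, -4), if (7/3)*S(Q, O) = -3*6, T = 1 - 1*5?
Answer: 648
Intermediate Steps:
T = -4 (T = 1 - 5 = -4)
S(Q, O) = -54/7 (S(Q, O) = 3*(-3*6)/7 = (3/7)*(-18) = -54/7)
(-42 - 42)*S(T, -4) = (-42 - 42)*(-54/7) = -84*(-54/7) = 648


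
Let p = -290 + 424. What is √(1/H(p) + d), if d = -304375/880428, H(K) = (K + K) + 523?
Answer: I*√41764254622173489/348209274 ≈ 0.5869*I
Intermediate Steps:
p = 134
H(K) = 523 + 2*K (H(K) = 2*K + 523 = 523 + 2*K)
d = -304375/880428 (d = -304375*1/880428 = -304375/880428 ≈ -0.34571)
√(1/H(p) + d) = √(1/(523 + 2*134) - 304375/880428) = √(1/(523 + 268) - 304375/880428) = √(1/791 - 304375/880428) = √(-239880197/696418548) = I*√41764254622173489/348209274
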